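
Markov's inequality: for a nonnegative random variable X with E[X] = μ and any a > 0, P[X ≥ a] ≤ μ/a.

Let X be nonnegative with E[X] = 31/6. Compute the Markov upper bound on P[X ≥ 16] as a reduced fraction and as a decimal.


μ = E[X] = 31/6, a = 16.
Markov: P[X ≥ 16] ≤ μ/a = (31/6)/16 = 31/96.
Numerically: ≈ 0.32292.
(Since a = 16 > μ = 5.16667, the bound 31/96 is < 1 and informative.)

P[X ≥ 16] ≤ 31/96 ≈ 0.32292.


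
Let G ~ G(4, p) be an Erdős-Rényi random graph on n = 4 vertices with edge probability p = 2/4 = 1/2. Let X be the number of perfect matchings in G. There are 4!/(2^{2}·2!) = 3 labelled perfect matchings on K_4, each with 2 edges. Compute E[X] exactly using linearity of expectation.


K_4 has 4!/(2^{2}·2!) = 3 labelled perfect matchings.
For each such perfect matching H, let X_H = 1 if all 2 edges of H are present in G. Then P[X_H = 1] = p^{2} = (1/2)^{2} = 1/4.
By linearity: E[X] = Σ_H E[X_H] = 3 · p^{2} = 3 · 1/4 = 3/4.
Numerically: E[X] ≈ 0.75.

E[X] = 3 · (1/2)^{2} = 3/4 ≈ 0.75.


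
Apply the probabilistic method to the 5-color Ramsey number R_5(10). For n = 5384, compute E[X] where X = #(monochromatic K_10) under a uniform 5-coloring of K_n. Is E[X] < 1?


E[X] = C(5384, 10) · 5^{1 − 45} = 5593137120741932124090737609600 · 5^{−44} = 5593137120741932124090737609600/5684341886080801486968994140625.
As a reduced fraction: E[X] = 223725484829677284963629504384/227373675443232059478759765625 ≈ 0.983955.
Is E[X] < 1? YES.
Since E[X] < 1, there exists a 5-coloring of K_{5384} with no monochromatic K_10; hence R_5(10) > 5384.

E[X] = 223725484829677284963629504384/227373675443232059478759765625 ≈ 0.983955; E[X] < 1, so R_5(10) > 5384.


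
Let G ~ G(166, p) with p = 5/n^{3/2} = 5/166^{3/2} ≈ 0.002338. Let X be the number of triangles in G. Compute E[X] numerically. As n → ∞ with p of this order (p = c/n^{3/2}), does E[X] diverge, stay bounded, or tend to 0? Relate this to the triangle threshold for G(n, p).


Number of potential triangles: C(166, 3) = 748660.
Each occurs with probability p³ ≈ (0.002338)³ ≈ 1.277684e-08.
By linearity: E[X] = C(166, 3)·p³ ≈ 748660 · 1.277684e-08 ≈ 0.0096.
Since α = 3/2 > 1, p = c/n^{3/2} = o(1/n) is below the triangle threshold p ~ 1/n. Asymptotically E[X] ~ (c³/6)·n^{3(1−α)} = (5³/6)·n^{-1.5} → 0, so by Markov's inequality G has no triangles w.h.p.

E[X] ≈ 0.0096; in regime p = Θ(1/n^{3/2}) E[X] tends to 0 (below the triangle threshold p ~ 1/n).


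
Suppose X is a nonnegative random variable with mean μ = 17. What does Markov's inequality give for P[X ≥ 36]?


μ = E[X] = 17, a = 36.
Markov: P[X ≥ 36] ≤ μ/a = (17)/36 = 17/36.
Numerically: ≈ 0.4722.
(Since a = 36 > μ = 17.0000, the bound 17/36 is < 1 and informative.)

P[X ≥ 36] ≤ 17/36 ≈ 0.4722.


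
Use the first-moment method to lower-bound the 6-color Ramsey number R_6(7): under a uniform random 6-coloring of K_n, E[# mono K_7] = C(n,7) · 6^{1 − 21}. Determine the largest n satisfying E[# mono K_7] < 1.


We need C(n, 7) · 6^{1 − 21} < 1, i.e. C(n, 7) < 6^{21 − 1} = 3656158440062976.
Check values of n near the boundary:
  n = 566: C(566, 7) = 3557206237959440; 3557206237959440 < 3656158440062976? YES
  n = 567: C(567, 7) = 3601671315933933; 3601671315933933 < 3656158440062976? YES
  n = 568: C(568, 7) = 3646611956239704; 3646611956239704 < 3656158440062976? YES
  n = 569: C(569, 7) = 3692032389858348; 3692032389858348 < 3656158440062976? NO
  n = 570: C(570, 7) = 3737936877831720; 3737936877831720 < 3656158440062976? NO
The largest n with C(n, 7) < 3656158440062976 is n = 568 (where E[X] = 16882462760369/16926659444736 ≈ 0.997). Hence R_6(7) > 568, i.e. R_6(7) ≥ 569.

Largest n = 568; hence R_6(7) > 568.


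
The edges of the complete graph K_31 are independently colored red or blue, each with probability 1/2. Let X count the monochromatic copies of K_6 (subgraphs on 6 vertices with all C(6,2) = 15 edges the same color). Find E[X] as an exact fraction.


Let X = Σ_S X_S over the C(31, 6) = 736281 subsets S of size 6, where X_S = 1 if the K_6 on S is monochromatic.
For a fixed S, the K_6 on S has C(6, 2) = 15 edges. P[all 15 edges red] = (1/2)^15, and likewise for blue, so P[monochromatic] = 2·(1/2)^15 = 2^{1 − 15} = 1/16384.
By linearity of expectation: E[X] = C(31, 6) · 2^{1 − 15} = 736281 · 1/16384 = 736281/16384.
Numerically: E[X] ≈ 44.939.

E[X] = C(31,6)·2^(1−C(6,2)) = 736281/16384 ≈ 44.939.


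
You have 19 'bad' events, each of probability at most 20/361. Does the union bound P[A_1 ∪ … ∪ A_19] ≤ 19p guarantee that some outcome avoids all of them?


Union bound: P[∪_{i=1}^{19} A_i] ≤ Σ_i P[A_i] ≤ 19·p = 19·(20/361) = 20/19.
Numerically: 20/19 ≈ 1.05263.
Is 20/19 < 1? NO.
Since the bound 20/19 is ≥ 1, the union bound is uninformative here; it does NOT by itself certify existence.

19·p = 20/19 ≈ 1.05263; existence NOT certified by the union bound.


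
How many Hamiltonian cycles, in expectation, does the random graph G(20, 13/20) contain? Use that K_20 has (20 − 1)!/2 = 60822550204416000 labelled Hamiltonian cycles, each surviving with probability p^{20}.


K_20 has (20 − 1)!/2 = 60822550204416000 labelled Hamiltonian cycles.
For each such Hamiltonian cycle H, let X_H = 1 if all 20 edges of H are present in G. Then P[X_H = 1] = p^{20} = (13/20)^{20} = 19004963774880799438801/104857600000000000000000000.
Summing the indicators: E[X] = Σ_H E[X_H] = 60822550204416000 · p^{20} = 60822550204416000 · 19004963774880799438801/104857600000000000000000000 = 282209561360057334695429506990221/25600000000000000000.
Numerically: E[X] ≈ 1.102e+13.

E[X] = 60822550204416000 · (13/20)^{20} = 282209561360057334695429506990221/25600000000000000000 ≈ 1.102e+13.


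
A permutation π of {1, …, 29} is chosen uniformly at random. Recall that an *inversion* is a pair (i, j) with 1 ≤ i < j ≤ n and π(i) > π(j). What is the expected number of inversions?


Write X = Σ X_I over the C(29, 2) = 406 pairs i < j, with X_I the indicator of one inversion.
There are 406 indicators.
For each fixed pair i < j, the values π(i) and π(j) are two distinct elements of {1, …, 29} in uniformly random order; by symmetry P[π(i) > π(j)] = 1/2.
By linearity: E[X] = 406 · (1/2) = C(29, 2) · (1/2) = 406/2 = 203 ≈ 203.00000.

E[X] = 203 = 203.00000.


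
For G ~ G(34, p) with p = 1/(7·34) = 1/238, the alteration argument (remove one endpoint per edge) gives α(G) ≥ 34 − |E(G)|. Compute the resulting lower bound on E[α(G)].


E[|E(G)|] = C(34, 2)·p = 561 · (1/238) = 33/14.
E[α(G)] ≥ n − E[|E(G)|] = 34 − 33/14 = 443/14.
Numerically: ≈ 31.642857.
(This is only a lower bound; the true E[α(G)] may be larger.)

E[α(G)] ≥ 443/14 ≈ 31.642857.


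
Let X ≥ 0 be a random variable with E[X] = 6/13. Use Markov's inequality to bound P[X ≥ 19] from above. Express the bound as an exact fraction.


μ = E[X] = 6/13, a = 19.
Markov: P[X ≥ 19] ≤ μ/a = (6/13)/19 = 6/247.
Numerically: ≈ 0.024.
(Since a = 19 > μ = 0.462, the bound 6/247 is < 1 and informative.)

P[X ≥ 19] ≤ 6/247 ≈ 0.024.


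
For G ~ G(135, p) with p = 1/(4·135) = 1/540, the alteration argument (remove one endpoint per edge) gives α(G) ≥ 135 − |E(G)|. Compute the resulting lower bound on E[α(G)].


E[|E(G)|] = C(135, 2)·p = 9045 · (1/540) = 67/4.
E[α(G)] ≥ n − E[|E(G)|] = 135 − 67/4 = 473/4.
Numerically: ≈ 118.2500.
(This is only a lower bound; the true E[α(G)] may be larger.)

E[α(G)] ≥ 473/4 ≈ 118.2500.


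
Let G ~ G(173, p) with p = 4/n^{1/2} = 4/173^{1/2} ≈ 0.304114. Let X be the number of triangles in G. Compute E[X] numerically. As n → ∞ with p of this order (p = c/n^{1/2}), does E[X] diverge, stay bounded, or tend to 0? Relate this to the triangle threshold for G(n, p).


Number of potential triangles: C(173, 3) = 848046.
Each occurs with probability p³ ≈ (0.304114)³ ≈ 2.81261844e-02.
By linearity: E[X] = C(173, 3)·p³ ≈ 848046 · 2.81261844e-02 ≈ 23852.298151.
Since α = 1/2 < 1, p = c/n^{1/2} ≫ 1/n is above the triangle threshold p ~ 1/n. Asymptotically E[X] ~ (c³/6)·n^{3(1−α)} = (4³/6)·n^{1.5} → ∞; triangles are abundant w.h.p.

E[X] ≈ 23852.298151; in regime p = Θ(1/n^{1/2}) E[X] diverges (above the triangle threshold p ~ 1/n).


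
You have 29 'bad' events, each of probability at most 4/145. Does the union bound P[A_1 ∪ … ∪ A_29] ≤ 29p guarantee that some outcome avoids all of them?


Union bound: P[∪_{i=1}^{29} A_i] ≤ Σ_i P[A_i] ≤ 29·p = 29·(4/145) = 4/5.
Numerically: 4/5 ≈ 0.800000.
Is 4/5 < 1? YES.
Since P[∪ A_i] ≤ 4/5 < 1, the complement has P[∩ A_i^c] ≥ 1 − 4/5 = 1/5 > 0, so some outcome avoids every A_i.

29·p = 4/5 ≈ 0.800000; existence CERTIFIED by the union bound.


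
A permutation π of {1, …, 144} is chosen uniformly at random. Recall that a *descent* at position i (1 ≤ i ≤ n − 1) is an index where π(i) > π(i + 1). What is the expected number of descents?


Write X = Σ X_I over i = 1, …, 143, with X_I the indicator of one descent.
There are 143 indicators.
For each fixed i, the pair (π(i), π(i+1)) is a uniformly random ordered pair of distinct values from {1, …, 144}; by symmetry P[π(i) > π(i+1)] = 1/2.
By linearity: E[X] = 143 · (1/2) = (144 − 1) · (1/2) = 143/2 ≈ 71.500.

E[X] = 143/2 = 71.500.


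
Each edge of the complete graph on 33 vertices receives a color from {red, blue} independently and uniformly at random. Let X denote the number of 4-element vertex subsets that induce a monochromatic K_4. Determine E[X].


Let X = Σ_S X_S over the C(33, 4) = 40920 subsets S of size 4, where X_S = 1 if the K_4 on S is monochromatic.
For a fixed S, the K_4 on S has C(4, 2) = 6 edges. P[all 6 edges red] = (1/2)^6, and likewise for blue, so P[monochromatic] = 2·(1/2)^6 = 2^{1 − 6} = 1/32.
By linearity: E[X] = C(33, 4) · 2^{1 − 6} = 40920 · 1/32 = 5115/4.
Numerically: E[X] ≈ 1278.7500.

E[X] = C(33,4)·2^(1−C(4,2)) = 5115/4 ≈ 1278.7500.


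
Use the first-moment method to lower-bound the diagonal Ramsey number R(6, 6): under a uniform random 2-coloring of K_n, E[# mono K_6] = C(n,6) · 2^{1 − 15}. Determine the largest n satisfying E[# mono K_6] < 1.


We need C(n, 6) · 2^{1 − 15} < 1, i.e. C(n, 6) < 2^{15 − 1} = 16384.
Check values of n near the boundary:
  n = 16: C(16, 6) = 8008; 8008 < 16384? YES
  n = 17: C(17, 6) = 12376; 12376 < 16384? YES
  n = 18: C(18, 6) = 18564; 18564 < 16384? NO
  n = 19: C(19, 6) = 27132; 27132 < 16384? NO
  n = 20: C(20, 6) = 38760; 38760 < 16384? NO
The largest n with C(n, 6) < 16384 is n = 17 (where E[X] = 1547/2048 ≈ 0.75537). Hence R(6, 6) > 17, i.e. R(6, 6) ≥ 18.

Largest n = 17; hence R(6, 6) > 17.


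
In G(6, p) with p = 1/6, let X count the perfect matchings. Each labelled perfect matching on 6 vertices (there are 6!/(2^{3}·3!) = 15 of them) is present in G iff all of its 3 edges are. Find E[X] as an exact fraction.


K_6 has 6!/(2^{3}·3!) = 15 labelled perfect matchings.
For each such perfect matching H, let X_H = 1 if all 3 edges of H are present in G. Then P[X_H = 1] = p^{3} = (1/6)^{3} = 1/216.
By linearity of expectation: E[X] = Σ_H E[X_H] = 15 · p^{3} = 15 · 1/216 = 5/72.
Numerically: E[X] ≈ 0.069444.

E[X] = 15 · (1/6)^{3} = 5/72 ≈ 0.069444.


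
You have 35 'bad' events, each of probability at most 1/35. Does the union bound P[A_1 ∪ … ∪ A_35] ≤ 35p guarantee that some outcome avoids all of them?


Union bound: P[∪_{i=1}^{35} A_i] ≤ Σ_i P[A_i] ≤ 35·p = 35·(1/35) = 1.
Numerically: 1 ≈ 1.000000.
Is 1 < 1? NO.
Since the bound 1 is ≥ 1, the union bound is uninformative here; it does NOT by itself certify existence.

35·p = 1 ≈ 1.000000; existence NOT certified by the union bound.


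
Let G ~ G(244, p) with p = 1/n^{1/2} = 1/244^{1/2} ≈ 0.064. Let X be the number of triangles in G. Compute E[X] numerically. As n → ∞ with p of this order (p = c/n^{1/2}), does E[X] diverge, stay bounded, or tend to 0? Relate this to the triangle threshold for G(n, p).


Number of potential triangles: C(244, 3) = 2391444.
Each occurs with probability p³ ≈ (0.064)³ ≈ 2.62371e-04.
By linearity: E[X] = C(244, 3)·p³ ≈ 2391444 · 2.62371e-04 ≈ 627.445.
Since α = 1/2 < 1, p = c/n^{1/2} ≫ 1/n is above the triangle threshold p ~ 1/n. Asymptotically E[X] ~ (c³/6)·n^{3(1−α)} = (1³/6)·n^{1.5} → ∞; triangles are abundant w.h.p.

E[X] ≈ 627.445; in regime p = Θ(1/n^{1/2}) E[X] diverges (above the triangle threshold p ~ 1/n).


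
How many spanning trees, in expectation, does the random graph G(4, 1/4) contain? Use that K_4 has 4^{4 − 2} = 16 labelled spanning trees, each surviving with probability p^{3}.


K_4 has 4^{4 − 2} = 16 labelled spanning trees.
For each such spanning tree H, let X_H = 1 if all 3 edges of H are present in G. Then P[X_H = 1] = p^{3} = (1/4)^{3} = 1/64.
By linearity: E[X] = Σ_H E[X_H] = 16 · p^{3} = 16 · 1/64 = 1/4.
Numerically: E[X] ≈ 0.25.

E[X] = 16 · (1/4)^{3} = 1/4 ≈ 0.25.


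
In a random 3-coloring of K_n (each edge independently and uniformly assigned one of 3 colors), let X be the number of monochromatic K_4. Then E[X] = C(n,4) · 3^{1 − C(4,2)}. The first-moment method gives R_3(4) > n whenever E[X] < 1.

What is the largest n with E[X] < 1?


We need C(n, 4) · 3^{1 − 6} < 1, i.e. C(n, 4) < 3^{6 − 1} = 243.
Check values of n near the boundary:
  n = 9: C(9, 4) = 126; 126 < 243? YES
  n = 10: C(10, 4) = 210; 210 < 243? YES
  n = 11: C(11, 4) = 330; 330 < 243? NO
  n = 12: C(12, 4) = 495; 495 < 243? NO
  n = 13: C(13, 4) = 715; 715 < 243? NO
The largest n with C(n, 4) < 243 is n = 10 (where E[X] = 70/81 ≈ 0.864198). Hence R_3(4) > 10, i.e. R_3(4) ≥ 11.

Largest n = 10; hence R_3(4) > 10.


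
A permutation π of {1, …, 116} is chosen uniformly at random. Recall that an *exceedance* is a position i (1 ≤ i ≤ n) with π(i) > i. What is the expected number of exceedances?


Write X = Σ_{i=1}^{116} X_i, where X_i = 1_{π(i) > i}.
For each fixed i, π(i) is uniform over {1, …, 116} (marginal of a uniform permutation), so P[π(i) > i] = (n − i)/n. Summing: Σ_{i=1}^{116} (n − i)/n = (0 + 1 + … + 115)/116 = 116(116 − 1)/(2·116) = (116 − 1)/2.
Hence E[X] = Σ_{i=1}^{116} (116 − i)/116 = 115/2 ≈ 57.500.

E[X] = 115/2 = 57.500.


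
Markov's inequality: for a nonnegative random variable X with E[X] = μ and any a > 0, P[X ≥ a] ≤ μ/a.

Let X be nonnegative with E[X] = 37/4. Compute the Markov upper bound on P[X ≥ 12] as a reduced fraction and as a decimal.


μ = E[X] = 37/4, a = 12.
Markov: P[X ≥ 12] ≤ μ/a = (37/4)/12 = 37/48.
Numerically: ≈ 0.771.
(Since a = 12 > μ = 9.250, the bound 37/48 is < 1 and informative.)

P[X ≥ 12] ≤ 37/48 ≈ 0.771.


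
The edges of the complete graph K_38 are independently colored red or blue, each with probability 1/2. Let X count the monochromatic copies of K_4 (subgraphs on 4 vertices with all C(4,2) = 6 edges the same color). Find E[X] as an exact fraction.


Let X = Σ_S X_S over the C(38, 4) = 73815 subsets S of size 4, where X_S = 1 if the K_4 on S is monochromatic.
For a fixed S, the K_4 on S has C(4, 2) = 6 edges. P[all 6 edges red] = (1/2)^6, and likewise for blue, so P[monochromatic] = 2·(1/2)^6 = 2^{1 − 6} = 1/32.
By linearity of expectation: E[X] = C(38, 4) · 2^{1 − 6} = 73815 · 1/32 = 73815/32.
Numerically: E[X] ≈ 2306.71875.

E[X] = C(38,4)·2^(1−C(4,2)) = 73815/32 ≈ 2306.71875.


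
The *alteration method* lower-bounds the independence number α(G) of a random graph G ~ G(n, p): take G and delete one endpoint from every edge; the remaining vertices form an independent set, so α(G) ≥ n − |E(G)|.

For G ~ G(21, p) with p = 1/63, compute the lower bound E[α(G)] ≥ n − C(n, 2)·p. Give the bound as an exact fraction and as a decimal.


E[|E(G)|] = C(21, 2)·p = 210 · (1/63) = 10/3.
E[α(G)] ≥ n − E[|E(G)|] = 21 − 10/3 = 53/3.
Numerically: ≈ 17.6667.
(This is only a lower bound; the true E[α(G)] may be larger.)

E[α(G)] ≥ 53/3 ≈ 17.6667.


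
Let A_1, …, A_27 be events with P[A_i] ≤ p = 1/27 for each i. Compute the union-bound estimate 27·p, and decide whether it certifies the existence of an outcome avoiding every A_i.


Union bound: P[∪_{i=1}^{27} A_i] ≤ Σ_i P[A_i] ≤ 27·p = 27·(1/27) = 1.
Numerically: 1 ≈ 1.0000000.
Is 1 < 1? NO.
Since the bound 1 is ≥ 1, the union bound is uninformative here; it does NOT by itself certify existence.

27·p = 1 ≈ 1.0000000; existence NOT certified by the union bound.


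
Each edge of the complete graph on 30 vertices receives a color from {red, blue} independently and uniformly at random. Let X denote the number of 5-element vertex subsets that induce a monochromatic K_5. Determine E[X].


Let X = Σ_S X_S over the C(30, 5) = 142506 subsets S of size 5, where X_S = 1 if the K_5 on S is monochromatic.
For a fixed S, the K_5 on S has C(5, 2) = 10 edges. P[all 10 edges red] = (1/2)^10, and likewise for blue, so P[monochromatic] = 2·(1/2)^10 = 2^{1 − 10} = 1/512.
By linearity: E[X] = C(30, 5) · 2^{1 − 10} = 142506 · 1/512 = 71253/256.
Numerically: E[X] ≈ 278.3320.

E[X] = C(30,5)·2^(1−C(5,2)) = 71253/256 ≈ 278.3320.


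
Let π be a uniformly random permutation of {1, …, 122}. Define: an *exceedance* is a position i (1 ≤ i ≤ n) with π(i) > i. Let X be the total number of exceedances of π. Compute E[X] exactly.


Write X = Σ_{i=1}^{122} X_i, where X_i = 1_{π(i) > i}.
For each fixed i, π(i) is uniform over {1, …, 122} (marginal of a uniform permutation), so P[π(i) > i] = (n − i)/n. Summing: Σ_{i=1}^{122} (n − i)/n = (0 + 1 + … + 121)/122 = 122(122 − 1)/(2·122) = (122 − 1)/2.
Hence E[X] = Σ_{i=1}^{122} (122 − i)/122 = 121/2 ≈ 60.5000.

E[X] = 121/2 = 60.5000.


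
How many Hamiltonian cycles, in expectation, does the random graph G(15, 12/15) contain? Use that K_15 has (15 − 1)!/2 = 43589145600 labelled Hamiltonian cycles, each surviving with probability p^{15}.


K_15 has (15 − 1)!/2 = 43589145600 labelled Hamiltonian cycles.
For each such Hamiltonian cycle H, let X_H = 1 if all 15 edges of H are present in G. Then P[X_H = 1] = p^{15} = (4/5)^{15} = 1073741824/30517578125.
By linearity of expectation: E[X] = Σ_H E[X_H] = 43589145600 · p^{15} = 43589145600 · 1073741824/30517578125 = 1872139548125822976/1220703125.
Numerically: E[X] ≈ 1.53366e+09.

E[X] = 43589145600 · (4/5)^{15} = 1872139548125822976/1220703125 ≈ 1.53366e+09.


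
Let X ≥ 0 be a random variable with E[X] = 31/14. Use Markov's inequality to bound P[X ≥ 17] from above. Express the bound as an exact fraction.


μ = E[X] = 31/14, a = 17.
Markov: P[X ≥ 17] ≤ μ/a = (31/14)/17 = 31/238.
Numerically: ≈ 0.13025.
(Since a = 17 > μ = 2.21429, the bound 31/238 is < 1 and informative.)

P[X ≥ 17] ≤ 31/238 ≈ 0.13025.


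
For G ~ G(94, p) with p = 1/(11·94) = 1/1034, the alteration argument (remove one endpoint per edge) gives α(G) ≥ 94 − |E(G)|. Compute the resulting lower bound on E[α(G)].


E[|E(G)|] = C(94, 2)·p = 4371 · (1/1034) = 93/22.
E[α(G)] ≥ n − E[|E(G)|] = 94 − 93/22 = 1975/22.
Numerically: ≈ 89.7727.
(This is only a lower bound; the true E[α(G)] may be larger.)

E[α(G)] ≥ 1975/22 ≈ 89.7727.


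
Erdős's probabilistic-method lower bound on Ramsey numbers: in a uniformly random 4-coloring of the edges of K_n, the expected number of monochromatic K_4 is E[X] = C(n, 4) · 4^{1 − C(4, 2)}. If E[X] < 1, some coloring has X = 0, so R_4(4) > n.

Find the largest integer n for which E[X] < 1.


We need C(n, 4) · 4^{1 − 6} < 1, i.e. C(n, 4) < 4^{6 − 1} = 1024.
Check values of n near the boundary:
  n = 11: C(11, 4) = 330; 330 < 1024? YES
  n = 12: C(12, 4) = 495; 495 < 1024? YES
  n = 13: C(13, 4) = 715; 715 < 1024? YES
  n = 14: C(14, 4) = 1001; 1001 < 1024? YES
  n = 15: C(15, 4) = 1365; 1365 < 1024? NO
  n = 16: C(16, 4) = 1820; 1820 < 1024? NO
  n = 17: C(17, 4) = 2380; 2380 < 1024? NO
The largest n with C(n, 4) < 1024 is n = 14 (where E[X] = 1001/1024 ≈ 0.97754). Hence R_4(4) > 14, i.e. R_4(4) ≥ 15.

Largest n = 14; hence R_4(4) > 14.


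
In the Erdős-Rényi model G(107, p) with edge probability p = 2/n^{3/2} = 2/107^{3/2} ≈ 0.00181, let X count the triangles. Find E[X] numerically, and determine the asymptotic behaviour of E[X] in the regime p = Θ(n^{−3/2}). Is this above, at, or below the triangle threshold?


Number of potential triangles: C(107, 3) = 198485.
Each occurs with probability p³ ≈ (0.00181)³ ≈ 5.90015e-09.
By linearity: E[X] = C(107, 3)·p³ ≈ 198485 · 5.90015e-09 ≈ 0.001.
Since α = 3/2 > 1, p = c/n^{3/2} = o(1/n) is below the triangle threshold p ~ 1/n. Asymptotically E[X] ~ (c³/6)·n^{3(1−α)} = (2³/6)·n^{-1.5} → 0, so by Markov's inequality G has no triangles w.h.p.

E[X] ≈ 0.001; in regime p = Θ(1/n^{3/2}) E[X] tends to 0 (below the triangle threshold p ~ 1/n).


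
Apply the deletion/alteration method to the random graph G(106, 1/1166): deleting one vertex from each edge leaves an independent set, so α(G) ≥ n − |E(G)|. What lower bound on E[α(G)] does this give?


E[|E(G)|] = C(106, 2)·p = 5565 · (1/1166) = 105/22.
E[α(G)] ≥ n − E[|E(G)|] = 106 − 105/22 = 2227/22.
Numerically: ≈ 101.227273.
(This is only a lower bound; the true E[α(G)] may be larger.)

E[α(G)] ≥ 2227/22 ≈ 101.227273.


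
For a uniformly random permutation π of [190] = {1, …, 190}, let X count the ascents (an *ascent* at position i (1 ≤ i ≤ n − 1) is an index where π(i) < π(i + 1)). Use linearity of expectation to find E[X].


Write X = Σ X_I over i = 1, …, 189, with X_I the indicator of one ascent.
There are 189 indicators.
For each fixed i, the pair (π(i), π(i+1)) is a uniformly random ordered pair of distinct values from {1, …, 190}; by symmetry P[π(i) < π(i+1)] = 1/2.
By linearity: E[X] = 189 · (1/2) = (190 − 1) · (1/2) = 189/2 ≈ 94.5000.

E[X] = 189/2 = 94.5000.


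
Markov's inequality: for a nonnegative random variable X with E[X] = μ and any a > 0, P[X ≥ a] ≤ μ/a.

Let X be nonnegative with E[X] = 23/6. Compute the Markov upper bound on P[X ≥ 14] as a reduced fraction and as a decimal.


μ = E[X] = 23/6, a = 14.
Markov: P[X ≥ 14] ≤ μ/a = (23/6)/14 = 23/84.
Numerically: ≈ 0.274.
(Since a = 14 > μ = 3.833, the bound 23/84 is < 1 and informative.)

P[X ≥ 14] ≤ 23/84 ≈ 0.274.


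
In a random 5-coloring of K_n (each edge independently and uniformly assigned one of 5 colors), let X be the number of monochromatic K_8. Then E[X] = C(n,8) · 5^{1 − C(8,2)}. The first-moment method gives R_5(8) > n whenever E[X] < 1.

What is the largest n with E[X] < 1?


We need C(n, 8) · 5^{1 − 28} < 1, i.e. C(n, 8) < 5^{28 − 1} = 7450580596923828125.
Check values of n near the boundary:
  n = 860: C(860, 8) = 7182671140665308145; 7182671140665308145 < 7450580596923828125? YES
  n = 861: C(861, 8) = 7250034996615275865; 7250034996615275865 < 7450580596923828125? YES
  n = 862: C(862, 8) = 7317951015318931845; 7317951015318931845 < 7450580596923828125? YES
  n = 863: C(863, 8) = 7386423071602617757; 7386423071602617757 < 7450580596923828125? YES
  n = 864: C(864, 8) = 7455455062926006708; 7455455062926006708 < 7450580596923828125? NO
The largest n with C(n, 8) < 7450580596923828125 is n = 863 (where E[X] = 7386423071602617757/7450580596923828125 ≈ 0.99139). Hence R_5(8) > 863, i.e. R_5(8) ≥ 864.

Largest n = 863; hence R_5(8) > 863.


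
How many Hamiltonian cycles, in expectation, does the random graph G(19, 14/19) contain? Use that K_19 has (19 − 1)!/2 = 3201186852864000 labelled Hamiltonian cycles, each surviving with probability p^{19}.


K_19 has (19 − 1)!/2 = 3201186852864000 labelled Hamiltonian cycles.
For each such Hamiltonian cycle H, let X_H = 1 if all 19 edges of H are present in G. Then P[X_H = 1] = p^{19} = (14/19)^{19} = 5976303958948914397184/1978419655660313589123979.
By linearity: E[X] = Σ_H E[X_H] = 3201186852864000 · p^{19} = 3201186852864000 · 5976303958948914397184/1978419655660313589123979 = 19131265662106339128470788663934976000/1978419655660313589123979.
Numerically: E[X] ≈ 9.67e+12.

E[X] = 3201186852864000 · (14/19)^{19} = 19131265662106339128470788663934976000/1978419655660313589123979 ≈ 9.67e+12.


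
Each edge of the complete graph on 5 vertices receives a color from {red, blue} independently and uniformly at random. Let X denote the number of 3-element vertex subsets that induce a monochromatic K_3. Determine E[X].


Let X = Σ_S X_S over the C(5, 3) = 10 subsets S of size 3, where X_S = 1 if the K_3 on S is monochromatic.
For a fixed S, the K_3 on S has C(3, 2) = 3 edges. P[all 3 edges red] = (1/2)^3, and likewise for blue, so P[monochromatic] = 2·(1/2)^3 = 2^{1 − 3} = 1/4.
By linearity: E[X] = C(5, 3) · 2^{1 − 3} = 10 · 1/4 = 5/2.
Numerically: E[X] ≈ 2.50000.

E[X] = C(5,3)·2^(1−C(3,2)) = 5/2 ≈ 2.50000.


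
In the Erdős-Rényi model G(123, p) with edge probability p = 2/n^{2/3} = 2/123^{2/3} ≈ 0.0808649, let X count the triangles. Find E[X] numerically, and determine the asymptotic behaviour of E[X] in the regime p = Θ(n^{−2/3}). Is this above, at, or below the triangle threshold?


Number of potential triangles: C(123, 3) = 302621.
Each occurs with probability p³ ≈ (0.0808649)³ ≈ 5.28785776e-04.
By linearity: E[X] = C(123, 3)·p³ ≈ 302621 · 5.28785776e-04 ≈ 160.021680.
Since α = 2/3 < 1, p = c/n^{2/3} ≫ 1/n is above the triangle threshold p ~ 1/n. Asymptotically E[X] ~ (c³/6)·n^{3(1−α)} = (2³/6)·n^{1} → ∞; triangles are abundant w.h.p.

E[X] ≈ 160.021680; in regime p = Θ(1/n^{2/3}) E[X] diverges (above the triangle threshold p ~ 1/n).


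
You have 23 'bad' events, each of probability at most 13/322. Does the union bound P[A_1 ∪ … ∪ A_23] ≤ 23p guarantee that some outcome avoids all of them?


Union bound: P[∪_{i=1}^{23} A_i] ≤ Σ_i P[A_i] ≤ 23·p = 23·(13/322) = 13/14.
Numerically: 13/14 ≈ 0.928571.
Is 13/14 < 1? YES.
Since P[∪ A_i] ≤ 13/14 < 1, the complement has P[∩ A_i^c] ≥ 1 − 13/14 = 1/14 > 0, so some outcome avoids every A_i.

23·p = 13/14 ≈ 0.928571; existence CERTIFIED by the union bound.


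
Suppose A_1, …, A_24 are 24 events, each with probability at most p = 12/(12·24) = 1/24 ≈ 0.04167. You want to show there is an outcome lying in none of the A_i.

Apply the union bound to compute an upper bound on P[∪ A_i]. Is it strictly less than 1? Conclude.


Union bound: P[∪_{i=1}^{24} A_i] ≤ Σ_i P[A_i] ≤ 24·p = 24·(1/24) = 1.
Numerically: 1 ≈ 1.00000.
Is 1 < 1? NO.
Since the bound 1 is ≥ 1, the union bound is uninformative here; it does NOT by itself certify existence.

24·p = 1 ≈ 1.00000; existence NOT certified by the union bound.


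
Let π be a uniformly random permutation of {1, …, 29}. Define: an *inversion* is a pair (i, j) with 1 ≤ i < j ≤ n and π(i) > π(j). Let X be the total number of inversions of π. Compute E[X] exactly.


Write X = Σ X_I over the C(29, 2) = 406 pairs i < j, with X_I the indicator of one inversion.
There are 406 indicators.
For each fixed pair i < j, the values π(i) and π(j) are two distinct elements of {1, …, 29} in uniformly random order; by symmetry P[π(i) > π(j)] = 1/2.
By linearity: E[X] = 406 · (1/2) = C(29, 2) · (1/2) = 406/2 = 203 ≈ 203.0000.

E[X] = 203 = 203.0000.


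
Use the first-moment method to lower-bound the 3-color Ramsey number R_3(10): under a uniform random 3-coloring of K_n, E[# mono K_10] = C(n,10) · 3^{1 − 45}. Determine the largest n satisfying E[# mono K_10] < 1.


We need C(n, 10) · 3^{1 − 45} < 1, i.e. C(n, 10) < 3^{45 − 1} = 984770902183611232881.
Check values of n near the boundary:
  n = 570: C(570, 10) = 921524823451961408691; 921524823451961408691 < 984770902183611232881? YES
  n = 571: C(571, 10) = 937951290893172842001; 937951290893172842001 < 984770902183611232881? YES
  n = 572: C(572, 10) = 954640815642161682606; 954640815642161682606 < 984770902183611232881? YES
  n = 573: C(573, 10) = 971597135635805762226; 971597135635805762226 < 984770902183611232881? YES
  n = 574: C(574, 10) = 988824035203816502691; 988824035203816502691 < 984770902183611232881? NO
  n = 575: C(575, 10) = 1006325345561406175305; 1006325345561406175305 < 984770902183611232881? NO
  n = 576: C(576, 10) = 1024104945306307344480; 1024104945306307344480 < 984770902183611232881? NO
The largest n with C(n, 10) < 984770902183611232881 is n = 573 (where E[X] = 35985079097622435638/36472996377170786403 ≈ 0.987). Hence R_3(10) > 573, i.e. R_3(10) ≥ 574.

Largest n = 573; hence R_3(10) > 573.


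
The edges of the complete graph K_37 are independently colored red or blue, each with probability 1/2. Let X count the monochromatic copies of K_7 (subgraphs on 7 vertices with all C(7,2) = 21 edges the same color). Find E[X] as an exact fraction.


Let X = Σ_S X_S over the C(37, 7) = 10295472 subsets S of size 7, where X_S = 1 if the K_7 on S is monochromatic.
For a fixed S, the K_7 on S has C(7, 2) = 21 edges. P[all 21 edges red] = (1/2)^21, and likewise for blue, so P[monochromatic] = 2·(1/2)^21 = 2^{1 − 21} = 1/1048576.
By linearity of expectation: E[X] = C(37, 7) · 2^{1 − 21} = 10295472 · 1/1048576 = 643467/65536.
Numerically: E[X] ≈ 9.819.

E[X] = C(37,7)·2^(1−C(7,2)) = 643467/65536 ≈ 9.819.


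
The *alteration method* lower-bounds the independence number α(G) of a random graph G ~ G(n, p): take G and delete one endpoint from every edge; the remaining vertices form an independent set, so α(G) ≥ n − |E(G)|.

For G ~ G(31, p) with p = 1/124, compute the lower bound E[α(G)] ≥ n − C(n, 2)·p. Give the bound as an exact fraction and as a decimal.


E[|E(G)|] = C(31, 2)·p = 465 · (1/124) = 15/4.
E[α(G)] ≥ n − E[|E(G)|] = 31 − 15/4 = 109/4.
Numerically: ≈ 27.2500.
(This is only a lower bound; the true E[α(G)] may be larger.)

E[α(G)] ≥ 109/4 ≈ 27.2500.


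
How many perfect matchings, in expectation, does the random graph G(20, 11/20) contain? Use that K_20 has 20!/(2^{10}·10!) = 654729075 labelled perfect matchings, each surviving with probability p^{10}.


K_20 has 20!/(2^{10}·10!) = 654729075 labelled perfect matchings.
For each such perfect matching H, let X_H = 1 if all 10 edges of H are present in G. Then P[X_H = 1] = p^{10} = (11/20)^{10} = 25937424601/10240000000000.
Summing the indicators: E[X] = Σ_H E[X_H] = 654729075 · p^{10} = 654729075 · 25937424601/10240000000000 = 679279440675798963/409600000000.
Numerically: E[X] ≈ 1.658e+06.

E[X] = 654729075 · (11/20)^{10} = 679279440675798963/409600000000 ≈ 1.658e+06.


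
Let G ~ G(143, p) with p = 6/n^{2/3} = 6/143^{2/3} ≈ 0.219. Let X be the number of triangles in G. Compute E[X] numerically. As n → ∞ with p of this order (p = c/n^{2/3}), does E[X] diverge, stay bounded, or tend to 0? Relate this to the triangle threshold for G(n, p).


Number of potential triangles: C(143, 3) = 477191.
Each occurs with probability p³ ≈ (0.219)³ ≈ 1.05629e-02.
By linearity: E[X] = C(143, 3)·p³ ≈ 477191 · 1.05629e-02 ≈ 5040.503.
Since α = 2/3 < 1, p = c/n^{2/3} ≫ 1/n is above the triangle threshold p ~ 1/n. Asymptotically E[X] ~ (c³/6)·n^{3(1−α)} = (6³/6)·n^{1} → ∞; triangles are abundant w.h.p.

E[X] ≈ 5040.503; in regime p = Θ(1/n^{2/3}) E[X] diverges (above the triangle threshold p ~ 1/n).


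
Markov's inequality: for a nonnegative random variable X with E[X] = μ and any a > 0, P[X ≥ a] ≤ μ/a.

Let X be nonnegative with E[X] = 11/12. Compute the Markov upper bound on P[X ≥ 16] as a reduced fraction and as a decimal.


μ = E[X] = 11/12, a = 16.
Markov: P[X ≥ 16] ≤ μ/a = (11/12)/16 = 11/192.
Numerically: ≈ 0.057.
(Since a = 16 > μ = 0.917, the bound 11/192 is < 1 and informative.)

P[X ≥ 16] ≤ 11/192 ≈ 0.057.


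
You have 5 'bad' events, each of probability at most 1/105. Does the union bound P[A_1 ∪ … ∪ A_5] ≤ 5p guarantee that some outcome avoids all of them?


Union bound: P[∪_{i=1}^{5} A_i] ≤ Σ_i P[A_i] ≤ 5·p = 5·(1/105) = 1/21.
Numerically: 1/21 ≈ 0.0476.
Is 1/21 < 1? YES.
Since P[∪ A_i] ≤ 1/21 < 1, the complement has P[∩ A_i^c] ≥ 1 − 1/21 = 20/21 > 0, so some outcome avoids every A_i.

5·p = 1/21 ≈ 0.0476; existence CERTIFIED by the union bound.


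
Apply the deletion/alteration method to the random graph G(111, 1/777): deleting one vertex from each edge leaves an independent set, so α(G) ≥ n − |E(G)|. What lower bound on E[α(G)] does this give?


E[|E(G)|] = C(111, 2)·p = 6105 · (1/777) = 55/7.
E[α(G)] ≥ n − E[|E(G)|] = 111 − 55/7 = 722/7.
Numerically: ≈ 103.1429.
(This is only a lower bound; the true E[α(G)] may be larger.)

E[α(G)] ≥ 722/7 ≈ 103.1429.


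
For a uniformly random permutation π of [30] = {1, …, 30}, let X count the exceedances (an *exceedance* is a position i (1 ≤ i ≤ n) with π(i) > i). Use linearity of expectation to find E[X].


Write X = Σ_{i=1}^{30} X_i, where X_i = 1_{π(i) > i}.
For each fixed i, π(i) is uniform over {1, …, 30} (marginal of a uniform permutation), so P[π(i) > i] = (n − i)/n. Summing: Σ_{i=1}^{30} (n − i)/n = (0 + 1 + … + 29)/30 = 30(30 − 1)/(2·30) = (30 − 1)/2.
Hence E[X] = Σ_{i=1}^{30} (30 − i)/30 = 29/2 ≈ 14.5000.

E[X] = 29/2 = 14.5000.


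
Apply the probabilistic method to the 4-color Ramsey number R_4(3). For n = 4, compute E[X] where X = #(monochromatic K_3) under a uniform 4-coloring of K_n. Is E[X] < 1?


E[X] = C(4, 3) · 4^{1 − 3} = 4 · 4^{−2} = 4/16.
As a reduced fraction: E[X] = 1/4 ≈ 0.2500.
Is E[X] < 1? YES.
Since E[X] < 1, there exists a 4-coloring of K_{4} with no monochromatic K_3; hence R_4(3) > 4.

E[X] = 1/4 ≈ 0.2500; E[X] < 1, so R_4(3) > 4.


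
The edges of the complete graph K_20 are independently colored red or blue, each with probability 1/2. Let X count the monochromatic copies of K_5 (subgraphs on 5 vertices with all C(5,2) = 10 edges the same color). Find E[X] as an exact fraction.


Let X = Σ_S X_S over the C(20, 5) = 15504 subsets S of size 5, where X_S = 1 if the K_5 on S is monochromatic.
For a fixed S, the K_5 on S has C(5, 2) = 10 edges. P[all 10 edges red] = (1/2)^10, and likewise for blue, so P[monochromatic] = 2·(1/2)^10 = 2^{1 − 10} = 1/512.
Summing: E[X] = C(20, 5) · 2^{1 − 10} = 15504 · 1/512 = 969/32.
Numerically: E[X] ≈ 30.281250.

E[X] = C(20,5)·2^(1−C(5,2)) = 969/32 ≈ 30.281250.


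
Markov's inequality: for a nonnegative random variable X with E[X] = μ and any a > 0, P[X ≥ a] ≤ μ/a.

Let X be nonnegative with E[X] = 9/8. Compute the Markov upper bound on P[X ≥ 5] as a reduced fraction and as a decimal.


μ = E[X] = 9/8, a = 5.
Markov: P[X ≥ 5] ≤ μ/a = (9/8)/5 = 9/40.
Numerically: ≈ 0.225.
(Since a = 5 > μ = 1.125, the bound 9/40 is < 1 and informative.)

P[X ≥ 5] ≤ 9/40 ≈ 0.225.


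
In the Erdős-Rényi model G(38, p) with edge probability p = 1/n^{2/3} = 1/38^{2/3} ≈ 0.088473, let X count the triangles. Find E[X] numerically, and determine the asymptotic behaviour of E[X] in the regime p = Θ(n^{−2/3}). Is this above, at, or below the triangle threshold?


Number of potential triangles: C(38, 3) = 8436.
Each occurs with probability p³ ≈ (0.088473)³ ≈ 6.9252078e-04.
By linearity: E[X] = C(38, 3)·p³ ≈ 8436 · 6.9252078e-04 ≈ 5.84211.
Since α = 2/3 < 1, p = c/n^{2/3} ≫ 1/n is above the triangle threshold p ~ 1/n. Asymptotically E[X] ~ (c³/6)·n^{3(1−α)} = (1³/6)·n^{1} → ∞; triangles are abundant w.h.p.

E[X] ≈ 5.84211; in regime p = Θ(1/n^{2/3}) E[X] diverges (above the triangle threshold p ~ 1/n).


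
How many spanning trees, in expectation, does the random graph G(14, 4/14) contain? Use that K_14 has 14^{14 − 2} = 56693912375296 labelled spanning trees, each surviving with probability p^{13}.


K_14 has 14^{14 − 2} = 56693912375296 labelled spanning trees.
For each such spanning tree H, let X_H = 1 if all 13 edges of H are present in G. Then P[X_H = 1] = p^{13} = (2/7)^{13} = 8192/96889010407.
By linearity: E[X] = Σ_H E[X_H] = 56693912375296 · p^{13} = 56693912375296 · 8192/96889010407 = 33554432/7.
Numerically: E[X] ≈ 4.7935e+06.

E[X] = 56693912375296 · (2/7)^{13} = 33554432/7 ≈ 4.7935e+06.


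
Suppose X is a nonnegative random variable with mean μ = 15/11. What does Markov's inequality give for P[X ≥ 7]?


μ = E[X] = 15/11, a = 7.
Markov: P[X ≥ 7] ≤ μ/a = (15/11)/7 = 15/77.
Numerically: ≈ 0.19481.
(Since a = 7 > μ = 1.36364, the bound 15/77 is < 1 and informative.)

P[X ≥ 7] ≤ 15/77 ≈ 0.19481.


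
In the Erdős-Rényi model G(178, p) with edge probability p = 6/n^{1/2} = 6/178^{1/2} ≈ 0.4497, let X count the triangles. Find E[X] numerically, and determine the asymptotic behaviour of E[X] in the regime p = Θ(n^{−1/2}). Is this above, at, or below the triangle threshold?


Number of potential triangles: C(178, 3) = 924176.
Each occurs with probability p³ ≈ (0.4497)³ ≈ 9.095441e-02.
By linearity: E[X] = C(178, 3)·p³ ≈ 924176 · 9.095441e-02 ≈ 84057.8802.
Since α = 1/2 < 1, p = c/n^{1/2} ≫ 1/n is above the triangle threshold p ~ 1/n. Asymptotically E[X] ~ (c³/6)·n^{3(1−α)} = (6³/6)·n^{1.5} → ∞; triangles are abundant w.h.p.

E[X] ≈ 84057.8802; in regime p = Θ(1/n^{1/2}) E[X] diverges (above the triangle threshold p ~ 1/n).


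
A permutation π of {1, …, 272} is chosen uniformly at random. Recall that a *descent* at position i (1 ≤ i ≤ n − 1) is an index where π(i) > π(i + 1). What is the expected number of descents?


Write X = Σ X_I over i = 1, …, 271, with X_I the indicator of one descent.
There are 271 indicators.
For each fixed i, the pair (π(i), π(i+1)) is a uniformly random ordered pair of distinct values from {1, …, 272}; by symmetry P[π(i) > π(i+1)] = 1/2.
By linearity: E[X] = 271 · (1/2) = (272 − 1) · (1/2) = 271/2 ≈ 135.500000.

E[X] = 271/2 = 135.500000.


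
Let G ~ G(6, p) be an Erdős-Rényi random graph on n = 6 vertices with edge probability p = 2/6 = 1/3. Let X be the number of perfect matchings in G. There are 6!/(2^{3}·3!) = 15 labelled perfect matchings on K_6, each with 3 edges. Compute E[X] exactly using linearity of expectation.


K_6 has 6!/(2^{3}·3!) = 15 labelled perfect matchings.
For each such perfect matching H, let X_H = 1 if all 3 edges of H are present in G. Then P[X_H = 1] = p^{3} = (1/3)^{3} = 1/27.
By linearity of expectation: E[X] = Σ_H E[X_H] = 15 · p^{3} = 15 · 1/27 = 5/9.
Numerically: E[X] ≈ 0.5556.

E[X] = 15 · (1/3)^{3} = 5/9 ≈ 0.5556.


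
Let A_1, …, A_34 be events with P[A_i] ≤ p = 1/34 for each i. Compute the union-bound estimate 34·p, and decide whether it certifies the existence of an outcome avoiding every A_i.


Union bound: P[∪_{i=1}^{34} A_i] ≤ Σ_i P[A_i] ≤ 34·p = 34·(1/34) = 1.
Numerically: 1 ≈ 1.0000.
Is 1 < 1? NO.
Since the bound 1 is ≥ 1, the union bound is uninformative here; it does NOT by itself certify existence.

34·p = 1 ≈ 1.0000; existence NOT certified by the union bound.


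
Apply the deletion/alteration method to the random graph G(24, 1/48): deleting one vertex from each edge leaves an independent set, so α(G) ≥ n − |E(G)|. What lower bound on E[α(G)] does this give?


E[|E(G)|] = C(24, 2)·p = 276 · (1/48) = 23/4.
E[α(G)] ≥ n − E[|E(G)|] = 24 − 23/4 = 73/4.
Numerically: ≈ 18.250000.
(This is only a lower bound; the true E[α(G)] may be larger.)

E[α(G)] ≥ 73/4 ≈ 18.250000.


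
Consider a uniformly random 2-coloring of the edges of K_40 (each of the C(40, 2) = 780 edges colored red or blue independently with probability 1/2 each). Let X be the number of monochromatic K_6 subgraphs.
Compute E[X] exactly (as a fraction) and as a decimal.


Let X = Σ_S X_S over the C(40, 6) = 3838380 subsets S of size 6, where X_S = 1 if the K_6 on S is monochromatic.
For a fixed S, the K_6 on S has C(6, 2) = 15 edges. P[all 15 edges red] = (1/2)^15, and likewise for blue, so P[monochromatic] = 2·(1/2)^15 = 2^{1 − 15} = 1/16384.
Summing: E[X] = C(40, 6) · 2^{1 − 15} = 3838380 · 1/16384 = 959595/4096.
Numerically: E[X] ≈ 234.276.

E[X] = C(40,6)·2^(1−C(6,2)) = 959595/4096 ≈ 234.276.
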